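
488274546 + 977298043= 1465572589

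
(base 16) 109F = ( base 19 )BEI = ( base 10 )4255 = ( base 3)12211121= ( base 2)1000010011111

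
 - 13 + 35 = 22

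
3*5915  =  17745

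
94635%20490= 12675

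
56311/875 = 56311/875 = 64.36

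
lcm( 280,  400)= 2800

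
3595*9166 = 32951770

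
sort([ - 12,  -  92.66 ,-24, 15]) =[ - 92.66, - 24,-12,15]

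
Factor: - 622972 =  - 2^2*7^1*19^1*1171^1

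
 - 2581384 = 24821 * ( - 104)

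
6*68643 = 411858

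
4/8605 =4/8605=0.00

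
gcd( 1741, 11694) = 1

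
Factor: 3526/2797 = 2^1*41^1 * 43^1*2797^( - 1)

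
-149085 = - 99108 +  - 49977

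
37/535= 37/535 = 0.07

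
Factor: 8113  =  7^1 * 19^1*61^1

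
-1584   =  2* ( - 792)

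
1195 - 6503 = -5308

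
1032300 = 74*13950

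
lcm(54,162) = 162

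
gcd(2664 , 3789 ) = 9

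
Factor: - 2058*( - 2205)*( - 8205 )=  - 2^1*3^4 * 5^2*7^5 *547^1 = - 37233387450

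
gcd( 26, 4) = 2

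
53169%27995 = 25174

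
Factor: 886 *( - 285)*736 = -2^6*3^1* 5^1*19^1 * 23^1*443^1= - 185847360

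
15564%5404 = 4756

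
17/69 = 17/69 = 0.25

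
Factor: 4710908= 2^2*43^1*61^1*449^1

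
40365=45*897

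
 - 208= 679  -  887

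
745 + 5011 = 5756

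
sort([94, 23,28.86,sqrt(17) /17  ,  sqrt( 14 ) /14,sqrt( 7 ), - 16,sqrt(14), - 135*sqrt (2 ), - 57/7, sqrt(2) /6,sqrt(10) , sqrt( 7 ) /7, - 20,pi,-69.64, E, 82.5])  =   [ - 135*sqrt (2 ), - 69.64, - 20, - 16,-57/7, sqrt(2 ) /6,  sqrt( 17)/17 , sqrt( 14)/14, sqrt( 7 )/7, sqrt(7 ), E, pi,sqrt( 10),sqrt( 14), 23, 28.86, 82.5, 94]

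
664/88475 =664/88475=0.01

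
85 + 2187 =2272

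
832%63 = 13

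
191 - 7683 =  - 7492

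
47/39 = 47/39 = 1.21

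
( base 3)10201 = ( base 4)1210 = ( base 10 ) 100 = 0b1100100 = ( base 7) 202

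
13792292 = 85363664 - 71571372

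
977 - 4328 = -3351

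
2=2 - 0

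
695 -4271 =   -  3576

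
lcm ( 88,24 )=264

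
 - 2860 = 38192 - 41052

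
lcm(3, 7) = 21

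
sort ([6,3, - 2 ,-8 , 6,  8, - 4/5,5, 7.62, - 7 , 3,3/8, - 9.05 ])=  [-9.05, - 8, - 7,-2, - 4/5, 3/8,3, 3,5,  6,6,7.62,8] 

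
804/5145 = 268/1715 = 0.16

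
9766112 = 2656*3677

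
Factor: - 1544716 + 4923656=3378940 =2^2*5^1*43^1*3929^1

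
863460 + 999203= 1862663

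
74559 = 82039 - 7480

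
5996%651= 137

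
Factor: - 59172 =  - 2^2*3^1*4931^1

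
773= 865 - 92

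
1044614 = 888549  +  156065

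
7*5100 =35700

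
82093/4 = 20523 + 1/4= 20523.25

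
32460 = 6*5410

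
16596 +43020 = 59616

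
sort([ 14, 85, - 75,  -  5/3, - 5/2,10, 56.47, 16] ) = [ - 75,  -  5/2  ,  -  5/3,10, 14, 16, 56.47,85]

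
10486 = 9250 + 1236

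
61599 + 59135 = 120734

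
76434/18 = 4246 + 1/3 = 4246.33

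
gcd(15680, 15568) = 112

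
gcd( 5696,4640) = 32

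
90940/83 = 1095 +55/83= 1095.66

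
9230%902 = 210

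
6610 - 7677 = -1067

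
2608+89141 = 91749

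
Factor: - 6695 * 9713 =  - 65028535 = - 5^1*11^1*13^1*103^1 * 883^1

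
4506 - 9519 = - 5013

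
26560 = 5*5312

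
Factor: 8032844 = 2^2*31^1*64781^1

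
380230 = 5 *76046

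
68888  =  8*8611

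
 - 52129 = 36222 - 88351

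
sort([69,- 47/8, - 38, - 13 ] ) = [ - 38, - 13,-47/8,69]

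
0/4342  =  0  =  0.00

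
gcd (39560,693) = 1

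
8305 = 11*755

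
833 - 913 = -80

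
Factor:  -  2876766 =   -  2^1* 3^1*479461^1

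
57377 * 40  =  2295080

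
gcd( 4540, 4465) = 5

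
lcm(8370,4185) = 8370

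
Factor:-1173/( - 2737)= 3/7 = 3^1*7^( - 1 ) 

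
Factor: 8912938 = 2^1*19^1*79^1*2969^1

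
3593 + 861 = 4454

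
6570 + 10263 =16833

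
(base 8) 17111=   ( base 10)7753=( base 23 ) ef2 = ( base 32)7I9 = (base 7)31414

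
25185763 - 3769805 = 21415958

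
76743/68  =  1128 + 39/68 = 1128.57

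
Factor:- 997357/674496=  - 2^( - 6 )*3^(  -  2 )*1171^( - 1)*997357^1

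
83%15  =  8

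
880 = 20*44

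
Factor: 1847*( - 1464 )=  - 2^3*3^1* 61^1*1847^1 = - 2704008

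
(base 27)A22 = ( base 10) 7346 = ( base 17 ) 1872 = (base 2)1110010110010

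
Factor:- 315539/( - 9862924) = 2^(-2) *7^1*17^( - 1 )*45077^1*145043^( - 1 ) 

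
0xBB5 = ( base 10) 2997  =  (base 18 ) 949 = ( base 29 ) 3GA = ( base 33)2OR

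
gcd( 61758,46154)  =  94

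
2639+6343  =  8982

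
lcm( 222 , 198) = 7326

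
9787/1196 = 9787/1196 = 8.18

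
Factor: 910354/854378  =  455177/427189 = 7^( - 1) * 61027^( - 1 )*455177^1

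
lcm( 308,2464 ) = 2464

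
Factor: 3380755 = 5^1 *7^2*13799^1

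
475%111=31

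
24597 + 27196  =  51793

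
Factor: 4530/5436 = 5/6 = 2^(-1 )*3^ ( - 1) * 5^1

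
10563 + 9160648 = 9171211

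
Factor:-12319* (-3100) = 38188900 = 2^2 * 5^2*31^1*97^1 * 127^1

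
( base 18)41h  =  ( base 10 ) 1331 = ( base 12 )92b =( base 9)1738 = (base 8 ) 2463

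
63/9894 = 21/3298 = 0.01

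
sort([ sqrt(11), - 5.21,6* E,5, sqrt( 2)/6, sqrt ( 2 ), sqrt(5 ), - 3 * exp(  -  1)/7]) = [- 5.21,  -  3 *exp(  -  1)/7, sqrt( 2)/6, sqrt(2 ),  sqrt( 5), sqrt(11 ), 5, 6 * E]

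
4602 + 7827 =12429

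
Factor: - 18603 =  - 3^3 * 13^1*53^1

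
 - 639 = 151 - 790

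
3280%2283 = 997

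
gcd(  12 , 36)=12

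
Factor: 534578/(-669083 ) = -2^1*11^2*47^2*599^( - 1 )*1117^(- 1 ) 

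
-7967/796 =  - 11+789/796= -  10.01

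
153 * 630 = 96390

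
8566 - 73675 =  - 65109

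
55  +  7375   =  7430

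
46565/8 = 5820 + 5/8 = 5820.62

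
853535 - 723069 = 130466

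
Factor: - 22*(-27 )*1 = 594 = 2^1*3^3*11^1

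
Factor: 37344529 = 17^1*2196737^1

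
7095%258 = 129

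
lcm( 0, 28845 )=0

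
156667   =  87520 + 69147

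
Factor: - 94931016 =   -  2^3*3^1*3955459^1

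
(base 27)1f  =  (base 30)1c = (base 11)39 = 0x2A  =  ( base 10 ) 42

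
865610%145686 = 137180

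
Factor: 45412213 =7^1*11^1*367^1*1607^1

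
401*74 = 29674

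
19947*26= 518622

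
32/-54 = -16/27 = - 0.59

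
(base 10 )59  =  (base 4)323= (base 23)2d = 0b111011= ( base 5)214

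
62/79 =62/79  =  0.78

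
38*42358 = 1609604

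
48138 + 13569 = 61707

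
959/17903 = 959/17903 = 0.05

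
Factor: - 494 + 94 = -2^4*5^2 = - 400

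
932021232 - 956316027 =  - 24294795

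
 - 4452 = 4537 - 8989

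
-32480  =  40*( - 812 )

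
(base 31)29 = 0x47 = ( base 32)27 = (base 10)71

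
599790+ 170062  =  769852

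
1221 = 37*33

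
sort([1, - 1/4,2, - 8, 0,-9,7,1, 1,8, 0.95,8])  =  [ - 9,-8, - 1/4, 0, 0.95, 1,  1, 1, 2,7, 8,8 ] 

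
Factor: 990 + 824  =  2^1*907^1 = 1814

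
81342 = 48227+33115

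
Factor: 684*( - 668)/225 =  - 2^4*5^ ( - 2)*19^1*167^1 = - 50768/25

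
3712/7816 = 464/977  =  0.47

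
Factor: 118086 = 2^1*3^1*19681^1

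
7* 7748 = 54236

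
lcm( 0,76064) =0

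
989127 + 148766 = 1137893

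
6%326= 6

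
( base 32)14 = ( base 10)36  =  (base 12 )30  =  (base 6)100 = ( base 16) 24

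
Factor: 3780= 2^2*3^3*5^1*7^1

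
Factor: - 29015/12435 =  - 7/3 =- 3^( - 1 )*7^1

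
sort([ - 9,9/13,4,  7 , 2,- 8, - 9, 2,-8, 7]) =[ - 9, - 9 , - 8,-8,9/13, 2 , 2,4,7,7] 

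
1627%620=387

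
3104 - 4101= -997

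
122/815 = 122/815  =  0.15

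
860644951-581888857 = 278756094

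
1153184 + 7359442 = 8512626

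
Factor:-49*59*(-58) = 167678 =2^1  *7^2*29^1*59^1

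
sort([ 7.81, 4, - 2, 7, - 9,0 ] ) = [ - 9,  -  2, 0,4, 7, 7.81] 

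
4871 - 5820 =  - 949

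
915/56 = 915/56 = 16.34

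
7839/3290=2 + 1259/3290 =2.38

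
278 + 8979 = 9257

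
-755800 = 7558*(-100 )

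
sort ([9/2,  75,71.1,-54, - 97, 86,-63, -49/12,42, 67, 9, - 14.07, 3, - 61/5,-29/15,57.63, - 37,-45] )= [ - 97 , - 63, - 54,  -  45, - 37,-14.07, - 61/5,-49/12, - 29/15, 3,9/2  ,  9, 42, 57.63,  67 , 71.1,75,86 ] 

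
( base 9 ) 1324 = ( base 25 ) 1ej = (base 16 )3E2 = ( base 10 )994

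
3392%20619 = 3392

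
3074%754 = 58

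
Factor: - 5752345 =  - 5^1 *19^1  *  151^1*401^1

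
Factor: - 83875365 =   -  3^3*5^1*7^1*17^1*23^1*227^1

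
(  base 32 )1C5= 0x585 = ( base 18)469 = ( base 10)1413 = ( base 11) 1075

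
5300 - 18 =5282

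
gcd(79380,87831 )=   27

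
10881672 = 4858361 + 6023311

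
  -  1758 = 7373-9131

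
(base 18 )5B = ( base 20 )51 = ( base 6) 245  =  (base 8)145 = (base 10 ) 101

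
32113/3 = 32113/3 = 10704.33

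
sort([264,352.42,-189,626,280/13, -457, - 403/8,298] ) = [ -457, - 189,  -  403/8, 280/13,264,298,352.42, 626 ]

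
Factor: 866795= 5^1*173359^1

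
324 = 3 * 108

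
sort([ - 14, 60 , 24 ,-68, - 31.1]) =[ - 68,-31.1, - 14 , 24, 60 ] 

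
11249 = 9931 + 1318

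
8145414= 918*8873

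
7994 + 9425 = 17419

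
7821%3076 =1669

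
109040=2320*47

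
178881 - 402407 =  - 223526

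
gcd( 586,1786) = 2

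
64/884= 16/221 =0.07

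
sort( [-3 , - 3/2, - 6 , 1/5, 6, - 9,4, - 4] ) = [  -  9 , - 6, - 4, - 3, - 3/2,  1/5, 4,6 ]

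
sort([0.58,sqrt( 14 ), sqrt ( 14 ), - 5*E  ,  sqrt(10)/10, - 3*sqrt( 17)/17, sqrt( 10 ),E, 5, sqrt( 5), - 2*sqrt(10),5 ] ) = [ - 5* E,-2 * sqrt ( 10 ), - 3*sqrt(17)/17,sqrt(10)/10,0.58,sqrt(5),E,sqrt(10 ), sqrt( 14), sqrt (14),5, 5]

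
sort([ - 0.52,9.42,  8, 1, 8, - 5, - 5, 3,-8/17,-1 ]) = [-5, - 5,-1, - 0.52, - 8/17,1,3,  8 , 8,9.42] 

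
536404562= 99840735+436563827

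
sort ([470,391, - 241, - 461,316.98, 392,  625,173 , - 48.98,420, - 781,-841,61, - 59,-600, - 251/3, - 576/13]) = [-841,-781, - 600,-461, - 241, - 251/3 ,-59,  -  48.98,-576/13,61,173, 316.98 , 391,392,420, 470,625]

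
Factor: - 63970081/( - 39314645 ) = 5^(-1)*7^1*31^1*439^( - 1)*17911^(-1 )*294793^1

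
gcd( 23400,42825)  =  75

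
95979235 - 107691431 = - 11712196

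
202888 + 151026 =353914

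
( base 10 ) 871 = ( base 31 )s3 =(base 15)3D1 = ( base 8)1547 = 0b1101100111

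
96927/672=32309/224  =  144.24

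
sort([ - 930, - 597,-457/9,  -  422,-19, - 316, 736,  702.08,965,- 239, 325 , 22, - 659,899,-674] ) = [ - 930, - 674,- 659,-597,  -  422, - 316, - 239 ,-457/9,-19, 22, 325, 702.08,736,899, 965]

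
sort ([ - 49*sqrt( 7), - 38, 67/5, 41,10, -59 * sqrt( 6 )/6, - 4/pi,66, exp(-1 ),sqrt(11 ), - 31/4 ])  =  [ - 49 * sqrt(7), - 38, - 59*sqrt( 6)/6 , - 31/4,-4/pi, exp( - 1), sqrt( 11),10, 67/5,41,66 ] 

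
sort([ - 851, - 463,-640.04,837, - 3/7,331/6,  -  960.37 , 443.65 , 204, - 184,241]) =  [ - 960.37, - 851, - 640.04,  -  463,-184, - 3/7,331/6,204,241,  443.65, 837 ]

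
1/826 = 1/826 = 0.00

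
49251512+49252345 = 98503857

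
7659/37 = 207 =207.00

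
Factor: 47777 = 47777^1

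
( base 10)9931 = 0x26cb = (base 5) 304211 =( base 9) 14554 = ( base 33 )93v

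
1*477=477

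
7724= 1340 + 6384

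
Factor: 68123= 11^2*563^1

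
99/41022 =11/4558 = 0.00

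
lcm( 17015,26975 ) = 1105975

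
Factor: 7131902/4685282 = 3565951/2342641 = 7^( - 2)*131^1*163^1*167^1*47809^( - 1 )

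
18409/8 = 18409/8 = 2301.12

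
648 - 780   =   - 132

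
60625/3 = 60625/3= 20208.33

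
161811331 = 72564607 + 89246724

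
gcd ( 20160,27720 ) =2520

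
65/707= 65/707 = 0.09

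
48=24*2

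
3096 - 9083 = -5987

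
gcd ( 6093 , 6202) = 1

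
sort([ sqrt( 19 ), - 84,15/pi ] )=[ - 84 , sqrt ( 19),15/pi ] 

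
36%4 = 0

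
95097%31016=2049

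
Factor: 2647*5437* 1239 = 3^1*7^1*59^1*2647^1*5437^1= 17831364621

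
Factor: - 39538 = -2^1*53^1 * 373^1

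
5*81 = 405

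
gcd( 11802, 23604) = 11802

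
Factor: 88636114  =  2^1* 7^1*6331151^1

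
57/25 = 2 + 7/25 = 2.28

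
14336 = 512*28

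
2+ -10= - 8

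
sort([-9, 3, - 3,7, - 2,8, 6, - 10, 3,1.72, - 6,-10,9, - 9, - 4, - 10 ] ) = [ -10, - 10, - 10, - 9,-9, - 6, - 4 , - 3,-2 , 1.72, 3, 3,6,7,8,9]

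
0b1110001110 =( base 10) 910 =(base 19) 29h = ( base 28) 14E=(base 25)1BA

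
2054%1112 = 942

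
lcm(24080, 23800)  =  2046800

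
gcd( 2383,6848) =1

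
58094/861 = 58094/861 = 67.47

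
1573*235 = 369655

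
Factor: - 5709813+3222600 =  - 3^3* 92119^1 = - 2487213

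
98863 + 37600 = 136463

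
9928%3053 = 769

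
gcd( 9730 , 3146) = 2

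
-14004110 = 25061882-39065992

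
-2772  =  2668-5440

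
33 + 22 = 55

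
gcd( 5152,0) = 5152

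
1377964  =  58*23758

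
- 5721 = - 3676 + -2045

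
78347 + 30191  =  108538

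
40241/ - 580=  - 40241/580 = - 69.38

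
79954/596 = 39977/298= 134.15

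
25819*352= 9088288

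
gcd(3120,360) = 120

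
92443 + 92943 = 185386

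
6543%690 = 333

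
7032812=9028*779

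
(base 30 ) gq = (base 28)i2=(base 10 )506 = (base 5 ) 4011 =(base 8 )772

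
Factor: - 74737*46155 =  - 3^1*5^1*13^1 * 17^1*181^1 *5749^1  =  - 3449486235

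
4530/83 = 54 + 48/83 = 54.58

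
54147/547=98 + 541/547 = 98.99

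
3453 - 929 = 2524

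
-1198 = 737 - 1935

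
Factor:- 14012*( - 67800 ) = 2^5*3^1*5^2*31^1*113^2 = 950013600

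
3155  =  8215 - 5060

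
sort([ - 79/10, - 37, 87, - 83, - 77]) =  [ - 83,- 77, - 37,-79/10,87]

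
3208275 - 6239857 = -3031582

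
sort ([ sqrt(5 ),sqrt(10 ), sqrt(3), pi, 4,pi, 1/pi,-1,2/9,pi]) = [ - 1, 2/9 , 1/pi,sqrt(3),sqrt(5 ), pi,pi,pi,sqrt(10),4 ]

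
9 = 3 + 6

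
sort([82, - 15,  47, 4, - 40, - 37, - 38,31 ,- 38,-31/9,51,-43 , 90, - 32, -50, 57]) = [ - 50, - 43, - 40, - 38, - 38,-37, - 32, - 15, - 31/9,  4,31, 47, 51,  57, 82, 90]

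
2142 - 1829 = 313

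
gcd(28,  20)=4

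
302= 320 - 18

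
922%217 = 54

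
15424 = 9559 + 5865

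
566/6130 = 283/3065 = 0.09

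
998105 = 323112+674993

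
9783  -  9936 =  - 153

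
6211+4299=10510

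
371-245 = 126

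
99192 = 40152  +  59040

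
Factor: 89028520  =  2^3*5^1*7^1 * 317959^1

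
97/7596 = 97/7596 = 0.01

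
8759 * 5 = 43795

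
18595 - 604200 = - 585605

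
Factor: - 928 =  - 2^5*29^1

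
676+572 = 1248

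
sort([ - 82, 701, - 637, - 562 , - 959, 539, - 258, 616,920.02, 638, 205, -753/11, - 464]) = [ - 959, - 637, - 562, - 464 ,  -  258, - 82,-753/11 , 205 , 539,616, 638, 701, 920.02] 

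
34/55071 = 34/55071= 0.00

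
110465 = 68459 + 42006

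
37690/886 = 42+239/443  =  42.54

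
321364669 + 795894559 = 1117259228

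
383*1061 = 406363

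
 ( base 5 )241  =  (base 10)71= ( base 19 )3e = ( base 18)3h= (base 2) 1000111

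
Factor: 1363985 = 5^1 * 7^1*38971^1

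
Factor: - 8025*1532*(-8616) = 105927688800 = 2^5*3^2 * 5^2*107^1 * 359^1 * 383^1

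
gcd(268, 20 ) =4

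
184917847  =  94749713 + 90168134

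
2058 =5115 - 3057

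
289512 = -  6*(  -  48252 ) 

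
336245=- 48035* ( - 7) 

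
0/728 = 0 = 0.00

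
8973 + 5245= 14218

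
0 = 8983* 0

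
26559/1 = 26559= 26559.00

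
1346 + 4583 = 5929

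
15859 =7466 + 8393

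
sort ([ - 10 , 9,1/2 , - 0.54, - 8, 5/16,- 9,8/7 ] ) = [ - 10, - 9,-8, - 0.54,5/16, 1/2, 8/7, 9]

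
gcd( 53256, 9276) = 12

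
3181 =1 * 3181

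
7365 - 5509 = 1856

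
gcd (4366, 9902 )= 2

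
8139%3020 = 2099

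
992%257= 221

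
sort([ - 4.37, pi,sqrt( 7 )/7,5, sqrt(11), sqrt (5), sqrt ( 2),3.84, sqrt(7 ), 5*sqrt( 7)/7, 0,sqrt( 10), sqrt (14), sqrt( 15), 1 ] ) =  [ - 4.37, 0, sqrt( 7 ) /7, 1,sqrt( 2), 5*sqrt( 7)/7,sqrt( 5), sqrt( 7), pi, sqrt( 10 ),sqrt( 11), sqrt(14), 3.84,  sqrt( 15 ), 5]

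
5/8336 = 5/8336=   0.00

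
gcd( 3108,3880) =4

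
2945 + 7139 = 10084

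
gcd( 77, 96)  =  1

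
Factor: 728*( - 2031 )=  - 2^3*3^1*7^1*13^1*677^1 =-1478568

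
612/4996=153/1249=0.12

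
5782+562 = 6344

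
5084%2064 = 956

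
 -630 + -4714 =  - 5344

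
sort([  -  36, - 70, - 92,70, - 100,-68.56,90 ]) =[ - 100, - 92, - 70,- 68.56 , - 36 , 70, 90 ] 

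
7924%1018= 798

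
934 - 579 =355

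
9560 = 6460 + 3100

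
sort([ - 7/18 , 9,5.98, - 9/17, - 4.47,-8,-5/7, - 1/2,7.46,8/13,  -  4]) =[ - 8, -4.47, - 4, - 5/7, - 9/17, - 1/2, - 7/18, 8/13, 5.98, 7.46,9 ]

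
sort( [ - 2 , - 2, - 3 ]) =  [ - 3,-2,-2] 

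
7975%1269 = 361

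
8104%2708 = 2688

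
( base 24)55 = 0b1111101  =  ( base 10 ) 125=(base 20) 65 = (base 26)4L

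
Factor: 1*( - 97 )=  - 97=- 97^1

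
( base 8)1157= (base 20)1b3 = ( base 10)623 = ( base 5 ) 4443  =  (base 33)it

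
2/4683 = 2/4683 = 0.00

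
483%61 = 56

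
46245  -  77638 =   -  31393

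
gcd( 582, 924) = 6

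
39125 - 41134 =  - 2009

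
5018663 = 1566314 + 3452349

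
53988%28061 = 25927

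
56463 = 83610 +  - 27147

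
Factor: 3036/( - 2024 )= -2^ ( -1 )*3^1 = -3/2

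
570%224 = 122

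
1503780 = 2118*710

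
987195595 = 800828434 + 186367161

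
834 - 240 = 594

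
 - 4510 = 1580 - 6090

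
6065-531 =5534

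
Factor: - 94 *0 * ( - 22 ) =0= 0^1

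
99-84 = 15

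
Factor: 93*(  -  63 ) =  - 5859  =  - 3^3*7^1*31^1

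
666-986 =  -320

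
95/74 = 1+21/74 =1.28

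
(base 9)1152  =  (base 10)857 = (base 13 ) 50c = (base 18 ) 2bb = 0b1101011001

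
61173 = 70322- 9149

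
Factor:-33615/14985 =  - 83/37 = -37^( -1 )*83^1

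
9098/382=4549/191 = 23.82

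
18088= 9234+8854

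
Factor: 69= 3^1 * 23^1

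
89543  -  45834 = 43709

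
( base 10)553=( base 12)3A1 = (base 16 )229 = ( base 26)l7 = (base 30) ID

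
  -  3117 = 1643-4760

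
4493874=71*63294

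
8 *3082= 24656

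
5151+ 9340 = 14491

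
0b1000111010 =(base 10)570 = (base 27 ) L3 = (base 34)GQ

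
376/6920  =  47/865=0.05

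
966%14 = 0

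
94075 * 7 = 658525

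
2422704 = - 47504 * (-51)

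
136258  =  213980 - 77722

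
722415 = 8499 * 85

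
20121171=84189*239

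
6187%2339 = 1509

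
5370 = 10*537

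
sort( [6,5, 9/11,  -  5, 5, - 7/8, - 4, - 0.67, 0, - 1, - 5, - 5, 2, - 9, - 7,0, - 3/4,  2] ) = [ - 9, - 7, -5, - 5, - 5,-4, - 1 , - 7/8, - 3/4, - 0.67,0 , 0,  9/11 , 2,2, 5, 5,6 ] 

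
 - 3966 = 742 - 4708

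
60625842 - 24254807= 36371035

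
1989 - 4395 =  - 2406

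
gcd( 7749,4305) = 861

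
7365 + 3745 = 11110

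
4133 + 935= 5068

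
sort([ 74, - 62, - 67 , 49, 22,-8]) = [ - 67, - 62,  -  8,22,49, 74 ]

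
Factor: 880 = 2^4*5^1*11^1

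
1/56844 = 1/56844= 0.00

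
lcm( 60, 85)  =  1020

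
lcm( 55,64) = 3520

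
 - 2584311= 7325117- 9909428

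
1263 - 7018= - 5755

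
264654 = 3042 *87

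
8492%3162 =2168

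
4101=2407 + 1694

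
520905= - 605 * ( - 861)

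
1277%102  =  53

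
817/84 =9 + 61/84 = 9.73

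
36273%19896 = 16377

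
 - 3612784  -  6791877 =  -  10404661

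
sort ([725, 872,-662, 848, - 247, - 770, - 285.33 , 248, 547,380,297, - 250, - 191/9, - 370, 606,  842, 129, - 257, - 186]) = [ - 770, - 662,- 370 , - 285.33, - 257, -250, - 247  , - 186, - 191/9, 129, 248, 297,380, 547,  606,725 , 842,848,872]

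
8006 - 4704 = 3302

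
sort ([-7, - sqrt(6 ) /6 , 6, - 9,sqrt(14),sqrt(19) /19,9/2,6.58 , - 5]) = [ - 9, - 7,-5, - sqrt(6) /6, sqrt( 19 )/19,sqrt(14 ),9/2,6,6.58]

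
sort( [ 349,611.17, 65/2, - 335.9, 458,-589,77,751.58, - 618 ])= [- 618, - 589, - 335.9,  65/2, 77,349, 458,611.17,751.58]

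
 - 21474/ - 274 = 78+51/137 = 78.37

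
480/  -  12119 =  - 480/12119 = - 0.04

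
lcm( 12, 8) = 24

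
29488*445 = 13122160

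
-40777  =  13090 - 53867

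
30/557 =30/557=0.05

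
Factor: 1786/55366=31^( - 1 ) = 1/31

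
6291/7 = 898 + 5/7= 898.71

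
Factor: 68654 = 2^1*34327^1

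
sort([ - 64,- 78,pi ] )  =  [ - 78,  -  64,pi]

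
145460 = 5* 29092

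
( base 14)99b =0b11101101101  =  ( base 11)1479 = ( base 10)1901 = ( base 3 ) 2121102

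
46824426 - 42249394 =4575032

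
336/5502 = 8/131 = 0.06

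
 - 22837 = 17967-40804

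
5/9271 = 5/9271=0.00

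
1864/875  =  2 + 114/875=   2.13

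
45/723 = 15/241 = 0.06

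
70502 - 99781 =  - 29279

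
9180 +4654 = 13834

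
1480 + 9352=10832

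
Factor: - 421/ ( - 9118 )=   2^(-1)*47^( - 1)*97^(  -  1 )*421^1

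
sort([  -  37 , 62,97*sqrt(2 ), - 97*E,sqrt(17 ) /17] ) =[ - 97*E, - 37,sqrt( 17) /17,62,97*sqrt(2 ) ]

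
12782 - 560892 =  - 548110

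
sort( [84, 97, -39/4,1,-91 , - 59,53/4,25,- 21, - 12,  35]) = [-91,-59, - 21, - 12 , - 39/4, 1,53/4,25, 35,84, 97]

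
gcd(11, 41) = 1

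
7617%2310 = 687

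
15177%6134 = 2909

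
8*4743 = 37944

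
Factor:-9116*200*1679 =  -  2^5*5^2*23^1*43^1*53^1*73^1=- 3061152800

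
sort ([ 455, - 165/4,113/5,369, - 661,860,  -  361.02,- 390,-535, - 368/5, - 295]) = [ - 661, - 535,-390, - 361.02 ,-295, - 368/5 , - 165/4,113/5 , 369, 455,860]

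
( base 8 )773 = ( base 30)GR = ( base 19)17D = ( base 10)507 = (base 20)157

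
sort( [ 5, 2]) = [2,5]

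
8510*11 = 93610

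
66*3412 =225192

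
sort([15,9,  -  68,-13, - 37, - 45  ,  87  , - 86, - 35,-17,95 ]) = [ - 86,-68,  -  45, - 37, - 35, - 17 , - 13  ,  9,15, 87,95]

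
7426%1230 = 46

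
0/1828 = 0 = 0.00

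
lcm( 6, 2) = 6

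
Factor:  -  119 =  - 7^1 *17^1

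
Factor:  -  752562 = -2^1*3^2 *41809^1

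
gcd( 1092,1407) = 21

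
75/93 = 25/31 = 0.81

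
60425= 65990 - 5565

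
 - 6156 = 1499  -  7655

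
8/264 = 1/33 = 0.03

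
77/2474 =77/2474 = 0.03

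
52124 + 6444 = 58568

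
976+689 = 1665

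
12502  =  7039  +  5463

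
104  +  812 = 916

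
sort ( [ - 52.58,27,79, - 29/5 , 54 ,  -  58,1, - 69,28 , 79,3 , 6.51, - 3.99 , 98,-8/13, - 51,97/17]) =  [-69, - 58,-52.58, - 51,-29/5, - 3.99,  -  8/13,  1, 3, 97/17 , 6.51,27,28, 54,79,79, 98] 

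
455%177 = 101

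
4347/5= 869  +  2/5= 869.40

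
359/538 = 359/538= 0.67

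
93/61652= 93/61652 = 0.00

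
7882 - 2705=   5177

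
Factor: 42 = 2^1*3^1*7^1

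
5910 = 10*591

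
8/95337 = 8/95337 = 0.00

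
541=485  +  56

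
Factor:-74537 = -19^1  *  3923^1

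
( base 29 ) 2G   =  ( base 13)59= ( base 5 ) 244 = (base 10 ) 74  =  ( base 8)112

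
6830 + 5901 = 12731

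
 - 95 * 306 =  -29070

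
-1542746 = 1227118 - 2769864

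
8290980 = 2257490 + 6033490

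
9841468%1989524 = 1883372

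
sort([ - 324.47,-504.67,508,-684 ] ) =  [ - 684,  -  504.67, - 324.47, 508]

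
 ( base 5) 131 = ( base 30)1B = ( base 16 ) 29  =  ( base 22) 1j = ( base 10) 41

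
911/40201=911/40201 =0.02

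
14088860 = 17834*790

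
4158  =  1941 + 2217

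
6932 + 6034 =12966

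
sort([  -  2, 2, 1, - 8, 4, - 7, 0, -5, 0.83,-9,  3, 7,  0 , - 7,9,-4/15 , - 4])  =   [ - 9 , - 8,-7,-7, - 5,-4,-2, - 4/15,0,0, 0.83, 1  ,  2, 3,4, 7, 9]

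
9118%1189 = 795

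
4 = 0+4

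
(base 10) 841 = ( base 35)o1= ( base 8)1511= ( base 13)4c9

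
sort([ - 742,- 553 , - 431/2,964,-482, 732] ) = [ - 742, - 553, - 482, - 431/2,732 , 964]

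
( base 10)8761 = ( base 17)1D56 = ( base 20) 11i1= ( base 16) 2239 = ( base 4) 2020321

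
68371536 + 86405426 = 154776962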